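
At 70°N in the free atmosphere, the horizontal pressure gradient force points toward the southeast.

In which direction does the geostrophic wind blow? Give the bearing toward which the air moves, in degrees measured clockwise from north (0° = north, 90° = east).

225°

The pressure-gradient force points toward the southeast (bearing 135°).
Geostrophic balance: in the Northern Hemisphere the Coriolis force deflects motion to the right, so the geostrophic wind blows 90° to the right of the pressure-gradient force (low pressure on the left).
Rotating 135° by 90° clockwise gives 225° — the wind blows toward the southwest.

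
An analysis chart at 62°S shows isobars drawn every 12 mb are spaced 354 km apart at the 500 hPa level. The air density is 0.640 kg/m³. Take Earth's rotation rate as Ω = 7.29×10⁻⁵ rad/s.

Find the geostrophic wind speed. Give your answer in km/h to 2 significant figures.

Coriolis parameter at 62°S:
f = 2Ω sin φ = 2 × 7.29×10⁻⁵ × sin 62° = 1.29×10⁻⁴ s⁻¹
Pressure gradient: |∂P/∂n| = 1200 Pa / 354000 m = 3.39×10⁻³ Pa/m
Geostrophic balance (pressure-gradient force = Coriolis force):
V_g = (1/(fρ)) |∂P/∂n| = 3.39×10⁻³ / (1.29×10⁻⁴ × 0.640) = 41.1 m/s
Converting: 41.1 m/s × 3.6 = 150 km/h

150 km/h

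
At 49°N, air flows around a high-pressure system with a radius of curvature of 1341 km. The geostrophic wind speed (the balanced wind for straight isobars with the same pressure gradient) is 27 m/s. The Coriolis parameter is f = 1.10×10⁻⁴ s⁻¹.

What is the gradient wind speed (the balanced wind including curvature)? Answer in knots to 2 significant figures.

69 knots

Around a high, pressure-gradient force acts outward with centrifugal, so Coriolis balances both:
fV = (1/ρ)|∂P/∂n| + V²/R  →  V² − fR·V + fR·V_g = 0
With fR = 1.10×10⁻⁴ × 1341×10³ m = 148 m/s:
V = [fR − √((fR)² − 4 fR V_g)]/2 = [148 − √(148² − 4×148×27)]/2 = 35.6 m/s
Supergeostrophic (V > V_g = 27 m/s), as expected around a high.
Converting: 35.6 m/s × 1.944 = 69 knots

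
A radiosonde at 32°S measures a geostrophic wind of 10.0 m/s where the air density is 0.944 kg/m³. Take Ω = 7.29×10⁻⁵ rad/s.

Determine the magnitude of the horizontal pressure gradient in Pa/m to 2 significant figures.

Coriolis parameter at 32°S:
f = 2Ω sin φ = 2 × 7.29×10⁻⁵ × sin 32° = 7.73×10⁻⁵ s⁻¹
Geostrophic balance rearranged: |∂P/∂n| = f ρ V_g
|∂P/∂n| = 7.73×10⁻⁵ × 0.944 × 10.0 = 7.29×10⁻⁴ Pa/m

7.3×10⁻⁴ Pa/m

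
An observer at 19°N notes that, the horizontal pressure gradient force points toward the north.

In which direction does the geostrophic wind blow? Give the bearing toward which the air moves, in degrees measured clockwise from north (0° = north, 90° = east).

The pressure-gradient force points toward the north (bearing 000°).
Geostrophic balance: in the Northern Hemisphere the Coriolis force deflects motion to the right, so the geostrophic wind blows 90° to the right of the pressure-gradient force (low pressure on the left).
Rotating 000° by 90° clockwise gives 090° — the wind blows toward the east.

090°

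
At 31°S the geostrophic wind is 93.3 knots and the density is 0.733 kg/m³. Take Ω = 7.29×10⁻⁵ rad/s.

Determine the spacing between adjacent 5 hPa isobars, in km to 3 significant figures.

Coriolis parameter at 31°S:
f = 2Ω sin φ = 2 × 7.29×10⁻⁵ × sin 31° = 7.51×10⁻⁵ s⁻¹
Wind speed in SI: 93.3 knots = 48.0 m/s
Geostrophic balance rearranged: |∂P/∂n| = f ρ V_g
|∂P/∂n| = 7.51×10⁻⁵ × 0.733 × 48.0 = 2.64×10⁻³ Pa/m
Isobar spacing: Δn = ΔP/|∂P/∂n| = 500 Pa / 2.64×10⁻³ Pa/m = 189256 m ≈ 189 km

189 km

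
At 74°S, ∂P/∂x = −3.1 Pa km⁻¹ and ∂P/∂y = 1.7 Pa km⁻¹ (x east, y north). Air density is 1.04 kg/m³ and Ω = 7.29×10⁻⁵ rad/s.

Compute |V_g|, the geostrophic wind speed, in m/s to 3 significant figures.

Coriolis parameter at 74°S:
f = 2Ω sin φ = 2 × 7.29×10⁻⁵ × sin 74° = 1.40×10⁻⁴ s⁻¹
In the Southern Hemisphere f is negative: f = −1.40×10⁻⁴ s⁻¹.
Component geostrophic relations (x east, y north):
u_g = −(1/(fρ)) ∂P/∂y,  v_g = (1/(fρ)) ∂P/∂x
u_g = −(1.7×10⁻³)/(−1.40×10⁻⁴ × 1.04) = 11.7 m/s;  v_g = (−3.1×10⁻³)/(−1.40×10⁻⁴ × 1.04) = 21.3 m/s
|V_g| = √(u_g² + v_g²) = 24.3 m/s

24.3 m/s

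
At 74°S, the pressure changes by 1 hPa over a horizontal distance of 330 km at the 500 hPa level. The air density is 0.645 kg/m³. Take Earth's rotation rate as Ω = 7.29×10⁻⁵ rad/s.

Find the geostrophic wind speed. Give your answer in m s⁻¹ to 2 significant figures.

Coriolis parameter at 74°S:
f = 2Ω sin φ = 2 × 7.29×10⁻⁵ × sin 74° = 1.40×10⁻⁴ s⁻¹
Pressure gradient: |∂P/∂n| = 100 Pa / 330000 m = 3.03×10⁻⁴ Pa/m
Geostrophic balance (pressure-gradient force = Coriolis force):
V_g = (1/(fρ)) |∂P/∂n| = 3.03×10⁻⁴ / (1.40×10⁻⁴ × 0.645) = 3.35 m/s

3.4 m s⁻¹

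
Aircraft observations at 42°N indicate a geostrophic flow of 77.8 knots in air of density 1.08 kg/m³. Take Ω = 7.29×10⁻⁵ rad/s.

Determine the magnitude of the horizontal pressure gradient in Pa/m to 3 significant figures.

4.22×10⁻³ Pa/m

Coriolis parameter at 42°N:
f = 2Ω sin φ = 2 × 7.29×10⁻⁵ × sin 42° = 9.76×10⁻⁵ s⁻¹
Wind speed in SI: 77.8 knots = 40.0 m/s
Geostrophic balance rearranged: |∂P/∂n| = f ρ V_g
|∂P/∂n| = 9.76×10⁻⁵ × 1.08 × 40.0 = 4.22×10⁻³ Pa/m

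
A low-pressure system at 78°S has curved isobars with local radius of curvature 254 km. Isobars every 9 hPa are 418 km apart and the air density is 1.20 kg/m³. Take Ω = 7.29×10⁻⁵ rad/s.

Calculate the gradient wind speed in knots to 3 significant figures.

Coriolis parameter at 78°S:
f = 2Ω sin φ = 2 × 7.29×10⁻⁵ × sin 78° = 1.43×10⁻⁴ s⁻¹
Pressure gradient: |∂P/∂n| = 900 Pa / 418000 m = 2.15×10⁻³ Pa/m
Geostrophic speed: V_g = |∂P/∂n|/(fρ) = 2.15×10⁻³/(1.43×10⁻⁴ × 1.20) = 12.6 m/s
Around a low, centrifugal force acts outward with Coriolis, so pressure-gradient force balances both:
(1/ρ)|∂P/∂n| = fV + V²/R  →  V² + fR·V − fR·V_g = 0
With fR = 1.43×10⁻⁴ × 254×10³ m = 36.2 m/s:
V = [−fR + √((fR)² + 4 fR V_g)]/2 = [−36.2 + √(36.2² + 4×36.2×12.6)]/2 = 9.88 m/s
Subgeostrophic (V < V_g = 12.6 m/s), as expected around a low.
Converting: 9.88 m/s × 1.944 = 19.2 knots

19.2 knots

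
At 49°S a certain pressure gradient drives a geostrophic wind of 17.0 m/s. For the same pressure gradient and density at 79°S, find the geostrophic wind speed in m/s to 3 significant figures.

With the same pressure gradient and density, V_g ∝ 1/f ∝ 1/sin φ.
V₂ = V₁ · sin φ₁ / sin φ₂ = 17.0 × sin 49° / sin 79°
V₂ = 17.0 × 0.7547/0.9816 = 13.1 m/s

13.1 m/s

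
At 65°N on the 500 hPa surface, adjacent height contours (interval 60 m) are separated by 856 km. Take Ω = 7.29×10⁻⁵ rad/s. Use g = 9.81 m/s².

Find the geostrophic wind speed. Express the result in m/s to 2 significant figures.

Coriolis parameter at 65°N:
f = 2Ω sin φ = 2 × 7.29×10⁻⁵ × sin 65° = 1.32×10⁻⁴ s⁻¹
Height gradient: |∂Z/∂n| = 60 m / 856000 m = 7.01×10⁻⁵
On a pressure surface, geostrophic balance gives V_g = (g/f)|∂Z/∂n|:
V_g = 9.81 × 7.01×10⁻⁵ / 1.32×10⁻⁴ = 5.20 m/s

5.2 m/s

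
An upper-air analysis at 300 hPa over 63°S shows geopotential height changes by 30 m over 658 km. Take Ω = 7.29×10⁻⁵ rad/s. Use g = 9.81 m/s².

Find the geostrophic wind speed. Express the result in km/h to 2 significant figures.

Coriolis parameter at 63°S:
f = 2Ω sin φ = 2 × 7.29×10⁻⁵ × sin 63° = 1.30×10⁻⁴ s⁻¹
Height gradient: |∂Z/∂n| = 30 m / 658000 m = 4.56×10⁻⁵
On a pressure surface, geostrophic balance gives V_g = (g/f)|∂Z/∂n|:
V_g = 9.81 × 4.56×10⁻⁵ / 1.30×10⁻⁴ = 3.44 m/s
Converting: 3.44 m/s × 3.6 = 12 km/h

12 km/h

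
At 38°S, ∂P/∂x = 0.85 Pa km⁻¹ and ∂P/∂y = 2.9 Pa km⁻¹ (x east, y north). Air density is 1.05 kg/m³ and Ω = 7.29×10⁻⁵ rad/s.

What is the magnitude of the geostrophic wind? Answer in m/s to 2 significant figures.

Coriolis parameter at 38°S:
f = 2Ω sin φ = 2 × 7.29×10⁻⁵ × sin 38° = 8.98×10⁻⁵ s⁻¹
In the Southern Hemisphere f is negative: f = −8.98×10⁻⁵ s⁻¹.
Component geostrophic relations (x east, y north):
u_g = −(1/(fρ)) ∂P/∂y,  v_g = (1/(fρ)) ∂P/∂x
u_g = −(2.9×10⁻³)/(−8.98×10⁻⁵ × 1.05) = 30.8 m/s;  v_g = (0.85×10⁻³)/(−8.98×10⁻⁵ × 1.05) = −9.02 m/s
|V_g| = √(u_g² + v_g²) = 32.1 m/s

32 m/s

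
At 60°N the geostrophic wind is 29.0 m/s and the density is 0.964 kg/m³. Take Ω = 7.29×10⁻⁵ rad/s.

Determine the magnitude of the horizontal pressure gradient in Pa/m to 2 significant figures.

3.5×10⁻³ Pa/m

Coriolis parameter at 60°N:
f = 2Ω sin φ = 2 × 7.29×10⁻⁵ × sin 60° = 1.26×10⁻⁴ s⁻¹
Geostrophic balance rearranged: |∂P/∂n| = f ρ V_g
|∂P/∂n| = 1.26×10⁻⁴ × 0.964 × 29.0 = 3.53×10⁻³ Pa/m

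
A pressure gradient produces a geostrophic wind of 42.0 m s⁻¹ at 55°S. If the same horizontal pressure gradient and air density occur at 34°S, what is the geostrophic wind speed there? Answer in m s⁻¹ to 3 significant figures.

61.5 m s⁻¹

With the same pressure gradient and density, V_g ∝ 1/f ∝ 1/sin φ.
V₂ = V₁ · sin φ₁ / sin φ₂ = 42.0 × sin 55° / sin 34°
V₂ = 42.0 × 0.8192/0.5592 = 61.5 m s⁻¹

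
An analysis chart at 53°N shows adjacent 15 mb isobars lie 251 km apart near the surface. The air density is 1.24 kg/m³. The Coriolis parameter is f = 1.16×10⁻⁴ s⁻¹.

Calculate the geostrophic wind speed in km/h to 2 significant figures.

150 km/h

Pressure gradient: |∂P/∂n| = 1500 Pa / 251000 m = 5.98×10⁻³ Pa/m
Geostrophic balance (pressure-gradient force = Coriolis force):
V_g = (1/(fρ)) |∂P/∂n| = 5.98×10⁻³ / (1.16×10⁻⁴ × 1.24) = 41.5 m/s
Converting: 41.5 m/s × 3.6 = 150 km/h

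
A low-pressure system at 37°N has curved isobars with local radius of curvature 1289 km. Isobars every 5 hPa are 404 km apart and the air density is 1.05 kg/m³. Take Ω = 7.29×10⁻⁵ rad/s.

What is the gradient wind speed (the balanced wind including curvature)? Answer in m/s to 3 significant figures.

Coriolis parameter at 37°N:
f = 2Ω sin φ = 2 × 7.29×10⁻⁵ × sin 37° = 8.77×10⁻⁵ s⁻¹
Pressure gradient: |∂P/∂n| = 500 Pa / 404000 m = 1.24×10⁻³ Pa/m
Geostrophic speed: V_g = |∂P/∂n|/(fρ) = 1.24×10⁻³/(8.77×10⁻⁵ × 1.05) = 13.4 m/s
Around a low, centrifugal force acts outward with Coriolis, so pressure-gradient force balances both:
(1/ρ)|∂P/∂n| = fV + V²/R  →  V² + fR·V − fR·V_g = 0
With fR = 8.77×10⁻⁵ × 1289×10³ m = 113 m/s:
V = [−fR + √((fR)² + 4 fR V_g)]/2 = [−113 + √(113² + 4×113×13.4)]/2 = 12.1 m/s
Subgeostrophic (V < V_g = 13.4 m/s), as expected around a low.

12.1 m/s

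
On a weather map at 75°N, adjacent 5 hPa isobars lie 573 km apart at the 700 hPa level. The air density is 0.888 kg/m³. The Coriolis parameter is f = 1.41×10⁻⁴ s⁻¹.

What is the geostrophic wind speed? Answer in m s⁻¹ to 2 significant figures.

7.0 m s⁻¹

Pressure gradient: |∂P/∂n| = 500 Pa / 573000 m = 8.73×10⁻⁴ Pa/m
Geostrophic balance (pressure-gradient force = Coriolis force):
V_g = (1/(fρ)) |∂P/∂n| = 8.73×10⁻⁴ / (1.41×10⁻⁴ × 0.888) = 6.97 m/s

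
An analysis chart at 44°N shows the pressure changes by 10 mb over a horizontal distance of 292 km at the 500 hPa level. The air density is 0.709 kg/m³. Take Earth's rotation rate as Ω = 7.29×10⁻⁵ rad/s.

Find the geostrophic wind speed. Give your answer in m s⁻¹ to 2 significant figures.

Coriolis parameter at 44°N:
f = 2Ω sin φ = 2 × 7.29×10⁻⁵ × sin 44° = 1.01×10⁻⁴ s⁻¹
Pressure gradient: |∂P/∂n| = 1000 Pa / 292000 m = 3.42×10⁻³ Pa/m
Geostrophic balance (pressure-gradient force = Coriolis force):
V_g = (1/(fρ)) |∂P/∂n| = 3.42×10⁻³ / (1.01×10⁻⁴ × 0.709) = 47.7 m/s

48 m s⁻¹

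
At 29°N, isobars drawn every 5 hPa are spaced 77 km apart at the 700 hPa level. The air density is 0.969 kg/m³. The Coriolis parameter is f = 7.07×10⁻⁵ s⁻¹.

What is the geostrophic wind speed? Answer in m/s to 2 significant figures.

Pressure gradient: |∂P/∂n| = 500 Pa / 77000 m = 6.49×10⁻³ Pa/m
Geostrophic balance (pressure-gradient force = Coriolis force):
V_g = (1/(fρ)) |∂P/∂n| = 6.49×10⁻³ / (7.07×10⁻⁵ × 0.969) = 94.8 m/s

95 m/s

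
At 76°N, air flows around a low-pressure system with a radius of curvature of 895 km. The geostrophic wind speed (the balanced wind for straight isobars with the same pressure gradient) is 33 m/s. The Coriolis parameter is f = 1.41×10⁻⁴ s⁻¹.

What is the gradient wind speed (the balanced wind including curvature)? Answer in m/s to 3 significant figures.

Around a low, centrifugal force acts outward with Coriolis, so pressure-gradient force balances both:
(1/ρ)|∂P/∂n| = fV + V²/R  →  V² + fR·V − fR·V_g = 0
With fR = 1.41×10⁻⁴ × 895×10³ m = 126 m/s:
V = [−fR + √((fR)² + 4 fR V_g)]/2 = [−126 + √(126² + 4×126×33)]/2 = 27.2 m/s
Subgeostrophic (V < V_g = 33 m/s), as expected around a low.

27.2 m/s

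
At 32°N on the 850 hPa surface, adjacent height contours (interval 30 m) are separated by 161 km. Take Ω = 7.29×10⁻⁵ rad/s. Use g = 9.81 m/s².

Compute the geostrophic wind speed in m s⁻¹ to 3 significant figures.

Coriolis parameter at 32°N:
f = 2Ω sin φ = 2 × 7.29×10⁻⁵ × sin 32° = 7.73×10⁻⁵ s⁻¹
Height gradient: |∂Z/∂n| = 30 m / 161000 m = 1.86×10⁻⁴
On a pressure surface, geostrophic balance gives V_g = (g/f)|∂Z/∂n|:
V_g = 9.81 × 1.86×10⁻⁴ / 7.73×10⁻⁵ = 23.7 m/s

23.7 m s⁻¹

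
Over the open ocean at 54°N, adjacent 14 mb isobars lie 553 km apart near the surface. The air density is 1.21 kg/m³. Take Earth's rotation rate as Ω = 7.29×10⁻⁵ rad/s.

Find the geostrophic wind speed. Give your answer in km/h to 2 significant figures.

64 km/h

Coriolis parameter at 54°N:
f = 2Ω sin φ = 2 × 7.29×10⁻⁵ × sin 54° = 1.18×10⁻⁴ s⁻¹
Pressure gradient: |∂P/∂n| = 1400 Pa / 553000 m = 2.53×10⁻³ Pa/m
Geostrophic balance (pressure-gradient force = Coriolis force):
V_g = (1/(fρ)) |∂P/∂n| = 2.53×10⁻³ / (1.18×10⁻⁴ × 1.21) = 17.7 m/s
Converting: 17.7 m/s × 3.6 = 64 km/h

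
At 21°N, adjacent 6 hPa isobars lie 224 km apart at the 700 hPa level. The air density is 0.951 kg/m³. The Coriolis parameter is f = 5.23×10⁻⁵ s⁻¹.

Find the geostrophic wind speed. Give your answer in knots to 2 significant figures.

Pressure gradient: |∂P/∂n| = 600 Pa / 224000 m = 2.68×10⁻³ Pa/m
Geostrophic balance (pressure-gradient force = Coriolis force):
V_g = (1/(fρ)) |∂P/∂n| = 2.68×10⁻³ / (5.23×10⁻⁵ × 0.951) = 53.9 m/s
Converting: 53.9 m/s × 1.944 = 100 knots

100 knots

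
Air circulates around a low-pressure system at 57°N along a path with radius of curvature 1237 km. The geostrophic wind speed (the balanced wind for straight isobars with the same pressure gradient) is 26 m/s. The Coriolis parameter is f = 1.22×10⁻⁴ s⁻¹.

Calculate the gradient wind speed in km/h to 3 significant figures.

Around a low, centrifugal force acts outward with Coriolis, so pressure-gradient force balances both:
(1/ρ)|∂P/∂n| = fV + V²/R  →  V² + fR·V − fR·V_g = 0
With fR = 1.22×10⁻⁴ × 1237×10³ m = 151 m/s:
V = [−fR + √((fR)² + 4 fR V_g)]/2 = [−151 + √(151² + 4×151×26)]/2 = 22.6 m/s
Subgeostrophic (V < V_g = 26 m/s), as expected around a low.
Converting: 22.6 m/s × 3.6 = 81.4 km/h

81.4 km/h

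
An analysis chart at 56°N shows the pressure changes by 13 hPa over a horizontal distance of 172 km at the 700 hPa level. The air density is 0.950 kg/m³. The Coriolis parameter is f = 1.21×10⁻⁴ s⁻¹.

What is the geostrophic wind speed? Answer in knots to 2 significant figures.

130 knots

Pressure gradient: |∂P/∂n| = 1300 Pa / 172000 m = 7.56×10⁻³ Pa/m
Geostrophic balance (pressure-gradient force = Coriolis force):
V_g = (1/(fρ)) |∂P/∂n| = 7.56×10⁻³ / (1.21×10⁻⁴ × 0.950) = 65.8 m/s
Converting: 65.8 m/s × 1.944 = 130 knots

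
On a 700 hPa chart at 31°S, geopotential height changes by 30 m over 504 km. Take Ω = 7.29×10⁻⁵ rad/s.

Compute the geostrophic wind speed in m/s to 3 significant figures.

7.78 m/s

Coriolis parameter at 31°S:
f = 2Ω sin φ = 2 × 7.29×10⁻⁵ × sin 31° = 7.51×10⁻⁵ s⁻¹
Height gradient: |∂Z/∂n| = 30 m / 504000 m = 5.95×10⁻⁵
On a pressure surface, geostrophic balance gives V_g = (g/f)|∂Z/∂n|:
V_g = 9.81 × 5.95×10⁻⁵ / 7.51×10⁻⁵ = 7.78 m/s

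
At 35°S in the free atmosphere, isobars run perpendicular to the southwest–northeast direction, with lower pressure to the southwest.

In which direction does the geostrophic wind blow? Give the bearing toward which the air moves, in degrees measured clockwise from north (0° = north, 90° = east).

135°

The pressure-gradient force points toward the southwest (bearing 225°).
Geostrophic balance: in the Southern Hemisphere the Coriolis force deflects motion to the left, so the geostrophic wind blows 90° to the left of the pressure-gradient force (low pressure on the right).
Rotating 225° by 90° counterclockwise gives 135° — the wind blows toward the southeast.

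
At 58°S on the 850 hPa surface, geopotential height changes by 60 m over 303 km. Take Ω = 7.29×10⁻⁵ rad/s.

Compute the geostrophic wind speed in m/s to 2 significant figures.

16 m/s

Coriolis parameter at 58°S:
f = 2Ω sin φ = 2 × 7.29×10⁻⁵ × sin 58° = 1.24×10⁻⁴ s⁻¹
Height gradient: |∂Z/∂n| = 60 m / 303000 m = 1.98×10⁻⁴
On a pressure surface, geostrophic balance gives V_g = (g/f)|∂Z/∂n|:
V_g = 9.81 × 1.98×10⁻⁴ / 1.24×10⁻⁴ = 15.7 m/s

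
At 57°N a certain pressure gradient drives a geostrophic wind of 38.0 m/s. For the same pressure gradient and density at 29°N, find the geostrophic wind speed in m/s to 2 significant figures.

With the same pressure gradient and density, V_g ∝ 1/f ∝ 1/sin φ.
V₂ = V₁ · sin φ₁ / sin φ₂ = 38.0 × sin 57° / sin 29°
V₂ = 38.0 × 0.8387/0.4848 = 66 m/s

66 m/s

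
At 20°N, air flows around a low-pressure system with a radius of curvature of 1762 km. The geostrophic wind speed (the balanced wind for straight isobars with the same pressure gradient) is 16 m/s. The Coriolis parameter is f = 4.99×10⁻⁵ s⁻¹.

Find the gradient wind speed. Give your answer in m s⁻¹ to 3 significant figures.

Around a low, centrifugal force acts outward with Coriolis, so pressure-gradient force balances both:
(1/ρ)|∂P/∂n| = fV + V²/R  →  V² + fR·V − fR·V_g = 0
With fR = 4.99×10⁻⁵ × 1762×10³ m = 87.9 m/s:
V = [−fR + √((fR)² + 4 fR V_g)]/2 = [−87.9 + √(87.9² + 4×87.9×16)]/2 = 13.8 m/s
Subgeostrophic (V < V_g = 16 m/s), as expected around a low.

13.8 m s⁻¹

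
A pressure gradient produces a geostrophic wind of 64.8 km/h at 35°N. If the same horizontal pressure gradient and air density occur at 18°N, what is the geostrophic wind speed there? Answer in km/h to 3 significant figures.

120 km/h

With the same pressure gradient and density, V_g ∝ 1/f ∝ 1/sin φ.
V₂ = V₁ · sin φ₁ / sin φ₂ = 64.8 × sin 35° / sin 18°
V₂ = 64.8 × 0.5736/0.3090 = 120 km/h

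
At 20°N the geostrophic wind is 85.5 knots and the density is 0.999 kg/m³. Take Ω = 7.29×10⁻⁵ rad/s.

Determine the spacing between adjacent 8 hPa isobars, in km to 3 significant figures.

365 km

Coriolis parameter at 20°N:
f = 2Ω sin φ = 2 × 7.29×10⁻⁵ × sin 20° = 4.99×10⁻⁵ s⁻¹
Wind speed in SI: 85.5 knots = 44.0 m/s
Geostrophic balance rearranged: |∂P/∂n| = f ρ V_g
|∂P/∂n| = 4.99×10⁻⁵ × 0.999 × 44.0 = 2.19×10⁻³ Pa/m
Isobar spacing: Δn = ΔP/|∂P/∂n| = 800 Pa / 2.19×10⁻³ Pa/m = 365099 m ≈ 365 km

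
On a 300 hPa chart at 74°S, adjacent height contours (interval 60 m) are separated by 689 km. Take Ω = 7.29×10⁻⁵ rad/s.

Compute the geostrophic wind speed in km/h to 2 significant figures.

22 km/h

Coriolis parameter at 74°S:
f = 2Ω sin φ = 2 × 7.29×10⁻⁵ × sin 74° = 1.40×10⁻⁴ s⁻¹
Height gradient: |∂Z/∂n| = 60 m / 689000 m = 8.71×10⁻⁵
On a pressure surface, geostrophic balance gives V_g = (g/f)|∂Z/∂n|:
V_g = 9.81 × 8.71×10⁻⁵ / 1.40×10⁻⁴ = 6.10 m/s
Converting: 6.10 m/s × 3.6 = 22 km/h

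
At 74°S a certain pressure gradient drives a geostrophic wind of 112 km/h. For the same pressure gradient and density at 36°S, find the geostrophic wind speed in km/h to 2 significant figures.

180 km/h

With the same pressure gradient and density, V_g ∝ 1/f ∝ 1/sin φ.
V₂ = V₁ · sin φ₁ / sin φ₂ = 112 × sin 74° / sin 36°
V₂ = 112 × 0.9613/0.5878 = 180 km/h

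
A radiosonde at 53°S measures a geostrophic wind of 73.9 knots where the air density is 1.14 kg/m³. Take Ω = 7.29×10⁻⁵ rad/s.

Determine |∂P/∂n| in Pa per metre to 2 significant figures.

Coriolis parameter at 53°S:
f = 2Ω sin φ = 2 × 7.29×10⁻⁵ × sin 53° = 1.16×10⁻⁴ s⁻¹
Wind speed in SI: 73.9 knots = 38.0 m/s
Geostrophic balance rearranged: |∂P/∂n| = f ρ V_g
|∂P/∂n| = 1.16×10⁻⁴ × 1.14 × 38.0 = 5.05×10⁻³ Pa/m

5.0×10⁻³ Pa/m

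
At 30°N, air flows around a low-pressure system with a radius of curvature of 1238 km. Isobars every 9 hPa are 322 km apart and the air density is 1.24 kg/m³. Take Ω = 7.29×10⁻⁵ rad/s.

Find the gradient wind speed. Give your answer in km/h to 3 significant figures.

Coriolis parameter at 30°N:
f = 2Ω sin φ = 2 × 7.29×10⁻⁵ × sin 30° = 7.29×10⁻⁵ s⁻¹
Pressure gradient: |∂P/∂n| = 900 Pa / 322000 m = 2.80×10⁻³ Pa/m
Geostrophic speed: V_g = |∂P/∂n|/(fρ) = 2.80×10⁻³/(7.29×10⁻⁵ × 1.24) = 30.9 m/s
Around a low, centrifugal force acts outward with Coriolis, so pressure-gradient force balances both:
(1/ρ)|∂P/∂n| = fV + V²/R  →  V² + fR·V − fR·V_g = 0
With fR = 7.29×10⁻⁵ × 1238×10³ m = 90.3 m/s:
V = [−fR + √((fR)² + 4 fR V_g)]/2 = [−90.3 + √(90.3² + 4×90.3×30.9)]/2 = 24.4 m/s
Subgeostrophic (V < V_g = 30.9 m/s), as expected around a low.
Converting: 24.4 m/s × 3.6 = 87.7 km/h

87.7 km/h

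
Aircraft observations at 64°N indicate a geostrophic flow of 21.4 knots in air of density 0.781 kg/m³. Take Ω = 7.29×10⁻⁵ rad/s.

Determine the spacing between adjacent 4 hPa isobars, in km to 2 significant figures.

Coriolis parameter at 64°N:
f = 2Ω sin φ = 2 × 7.29×10⁻⁵ × sin 64° = 1.31×10⁻⁴ s⁻¹
Wind speed in SI: 21.4 knots = 11.0 m/s
Geostrophic balance rearranged: |∂P/∂n| = f ρ V_g
|∂P/∂n| = 1.31×10⁻⁴ × 0.781 × 11.0 = 1.13×10⁻³ Pa/m
Isobar spacing: Δn = ΔP/|∂P/∂n| = 400 Pa / 1.13×10⁻³ Pa/m = 355009 m ≈ 360 km

360 km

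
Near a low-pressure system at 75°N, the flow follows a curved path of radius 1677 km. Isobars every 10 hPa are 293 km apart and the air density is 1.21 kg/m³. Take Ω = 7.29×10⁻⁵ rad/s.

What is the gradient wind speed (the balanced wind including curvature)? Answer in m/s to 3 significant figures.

Coriolis parameter at 75°N:
f = 2Ω sin φ = 2 × 7.29×10⁻⁵ × sin 75° = 1.41×10⁻⁴ s⁻¹
Pressure gradient: |∂P/∂n| = 1000 Pa / 293000 m = 3.41×10⁻³ Pa/m
Geostrophic speed: V_g = |∂P/∂n|/(fρ) = 3.41×10⁻³/(1.41×10⁻⁴ × 1.21) = 20.0 m/s
Around a low, centrifugal force acts outward with Coriolis, so pressure-gradient force balances both:
(1/ρ)|∂P/∂n| = fV + V²/R  →  V² + fR·V − fR·V_g = 0
With fR = 1.41×10⁻⁴ × 1677×10³ m = 236 m/s:
V = [−fR + √((fR)² + 4 fR V_g)]/2 = [−236 + √(236² + 4×236×20)]/2 = 18.6 m/s
Subgeostrophic (V < V_g = 20 m/s), as expected around a low.

18.6 m/s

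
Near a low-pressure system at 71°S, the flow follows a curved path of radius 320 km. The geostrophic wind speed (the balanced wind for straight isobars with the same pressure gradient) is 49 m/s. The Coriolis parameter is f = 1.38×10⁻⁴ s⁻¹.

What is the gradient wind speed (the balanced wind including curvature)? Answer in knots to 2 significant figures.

57 knots

Around a low, centrifugal force acts outward with Coriolis, so pressure-gradient force balances both:
(1/ρ)|∂P/∂n| = fV + V²/R  →  V² + fR·V − fR·V_g = 0
With fR = 1.38×10⁻⁴ × 320×10³ m = 44.2 m/s:
V = [−fR + √((fR)² + 4 fR V_g)]/2 = [−44.2 + √(44.2² + 4×44.2×49)]/2 = 29.4 m/s
Subgeostrophic (V < V_g = 49 m/s), as expected around a low.
Converting: 29.4 m/s × 1.944 = 57 knots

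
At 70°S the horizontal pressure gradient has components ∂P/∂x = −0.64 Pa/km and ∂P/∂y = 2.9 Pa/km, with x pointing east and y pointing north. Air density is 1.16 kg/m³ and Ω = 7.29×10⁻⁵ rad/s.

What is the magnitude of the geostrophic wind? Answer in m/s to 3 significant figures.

18.7 m/s

Coriolis parameter at 70°S:
f = 2Ω sin φ = 2 × 7.29×10⁻⁵ × sin 70° = 1.37×10⁻⁴ s⁻¹
In the Southern Hemisphere f is negative: f = −1.37×10⁻⁴ s⁻¹.
Component geostrophic relations (x east, y north):
u_g = −(1/(fρ)) ∂P/∂y,  v_g = (1/(fρ)) ∂P/∂x
u_g = −(2.9×10⁻³)/(−1.37×10⁻⁴ × 1.16) = 18.2 m/s;  v_g = (−0.64×10⁻³)/(−1.37×10⁻⁴ × 1.16) = 4.03 m/s
|V_g| = √(u_g² + v_g²) = 18.7 m/s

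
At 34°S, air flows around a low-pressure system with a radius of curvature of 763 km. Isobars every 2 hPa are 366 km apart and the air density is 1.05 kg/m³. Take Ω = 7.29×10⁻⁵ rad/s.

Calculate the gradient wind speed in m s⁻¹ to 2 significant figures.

5.8 m s⁻¹

Coriolis parameter at 34°S:
f = 2Ω sin φ = 2 × 7.29×10⁻⁵ × sin 34° = 8.15×10⁻⁵ s⁻¹
Pressure gradient: |∂P/∂n| = 200 Pa / 366000 m = 5.46×10⁻⁴ Pa/m
Geostrophic speed: V_g = |∂P/∂n|/(fρ) = 5.46×10⁻⁴/(8.15×10⁻⁵ × 1.05) = 6.38 m/s
Around a low, centrifugal force acts outward with Coriolis, so pressure-gradient force balances both:
(1/ρ)|∂P/∂n| = fV + V²/R  →  V² + fR·V − fR·V_g = 0
With fR = 8.15×10⁻⁵ × 763×10³ m = 62.2 m/s:
V = [−fR + √((fR)² + 4 fR V_g)]/2 = [−62.2 + √(62.2² + 4×62.2×6.38)]/2 = 5.84 m/s
Subgeostrophic (V < V_g = 6.38 m/s), as expected around a low.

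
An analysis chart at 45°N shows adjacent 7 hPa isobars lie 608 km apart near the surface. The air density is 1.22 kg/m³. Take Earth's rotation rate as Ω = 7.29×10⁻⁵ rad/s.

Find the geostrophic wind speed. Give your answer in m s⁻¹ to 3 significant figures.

9.15 m s⁻¹

Coriolis parameter at 45°N:
f = 2Ω sin φ = 2 × 7.29×10⁻⁵ × sin 45° = 1.03×10⁻⁴ s⁻¹
Pressure gradient: |∂P/∂n| = 700 Pa / 608000 m = 1.15×10⁻³ Pa/m
Geostrophic balance (pressure-gradient force = Coriolis force):
V_g = (1/(fρ)) |∂P/∂n| = 1.15×10⁻³ / (1.03×10⁻⁴ × 1.22) = 9.15 m/s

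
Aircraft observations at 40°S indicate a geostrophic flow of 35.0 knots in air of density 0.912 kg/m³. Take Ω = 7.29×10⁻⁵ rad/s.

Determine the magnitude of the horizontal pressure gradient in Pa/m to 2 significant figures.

1.5×10⁻³ Pa/m

Coriolis parameter at 40°S:
f = 2Ω sin φ = 2 × 7.29×10⁻⁵ × sin 40° = 9.37×10⁻⁵ s⁻¹
Wind speed in SI: 35.0 knots = 18.0 m/s
Geostrophic balance rearranged: |∂P/∂n| = f ρ V_g
|∂P/∂n| = 9.37×10⁻⁵ × 0.912 × 18.0 = 1.54×10⁻³ Pa/m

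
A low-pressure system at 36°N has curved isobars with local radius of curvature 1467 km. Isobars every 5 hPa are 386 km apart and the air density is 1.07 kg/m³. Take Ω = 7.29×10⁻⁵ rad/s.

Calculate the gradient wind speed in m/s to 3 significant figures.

Coriolis parameter at 36°N:
f = 2Ω sin φ = 2 × 7.29×10⁻⁵ × sin 36° = 8.57×10⁻⁵ s⁻¹
Pressure gradient: |∂P/∂n| = 500 Pa / 386000 m = 1.30×10⁻³ Pa/m
Geostrophic speed: V_g = |∂P/∂n|/(fρ) = 1.30×10⁻³/(8.57×10⁻⁵ × 1.07) = 14.1 m/s
Around a low, centrifugal force acts outward with Coriolis, so pressure-gradient force balances both:
(1/ρ)|∂P/∂n| = fV + V²/R  →  V² + fR·V − fR·V_g = 0
With fR = 8.57×10⁻⁵ × 1467×10³ m = 126 m/s:
V = [−fR + √((fR)² + 4 fR V_g)]/2 = [−126 + √(126² + 4×126×14.1)]/2 = 12.8 m/s
Subgeostrophic (V < V_g = 14.1 m/s), as expected around a low.

12.8 m/s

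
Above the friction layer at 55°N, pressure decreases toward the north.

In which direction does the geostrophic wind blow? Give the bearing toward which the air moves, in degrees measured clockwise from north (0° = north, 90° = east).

090°

The pressure-gradient force points toward the north (bearing 000°).
Geostrophic balance: in the Northern Hemisphere the Coriolis force deflects motion to the right, so the geostrophic wind blows 90° to the right of the pressure-gradient force (low pressure on the left).
Rotating 000° by 90° clockwise gives 090° — the wind blows toward the east.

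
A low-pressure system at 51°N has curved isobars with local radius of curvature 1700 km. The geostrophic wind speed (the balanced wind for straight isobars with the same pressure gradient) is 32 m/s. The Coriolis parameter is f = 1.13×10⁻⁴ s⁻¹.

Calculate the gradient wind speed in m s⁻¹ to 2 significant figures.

28 m s⁻¹

Around a low, centrifugal force acts outward with Coriolis, so pressure-gradient force balances both:
(1/ρ)|∂P/∂n| = fV + V²/R  →  V² + fR·V − fR·V_g = 0
With fR = 1.13×10⁻⁴ × 1700×10³ m = 192 m/s:
V = [−fR + √((fR)² + 4 fR V_g)]/2 = [−192 + √(192² + 4×192×32)]/2 = 27.9 m/s
Subgeostrophic (V < V_g = 32 m/s), as expected around a low.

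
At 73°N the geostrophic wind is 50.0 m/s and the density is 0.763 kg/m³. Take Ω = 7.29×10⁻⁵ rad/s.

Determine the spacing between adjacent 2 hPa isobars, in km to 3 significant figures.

Coriolis parameter at 73°N:
f = 2Ω sin φ = 2 × 7.29×10⁻⁵ × sin 73° = 1.39×10⁻⁴ s⁻¹
Geostrophic balance rearranged: |∂P/∂n| = f ρ V_g
|∂P/∂n| = 1.39×10⁻⁴ × 0.763 × 50.0 = 5.32×10⁻³ Pa/m
Isobar spacing: Δn = ΔP/|∂P/∂n| = 200 Pa / 5.32×10⁻³ Pa/m = 37599 m ≈ 37.6 km

37.6 km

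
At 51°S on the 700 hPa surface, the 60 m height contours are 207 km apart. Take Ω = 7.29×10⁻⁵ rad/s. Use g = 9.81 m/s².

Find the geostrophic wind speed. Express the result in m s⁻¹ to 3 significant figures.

Coriolis parameter at 51°S:
f = 2Ω sin φ = 2 × 7.29×10⁻⁵ × sin 51° = 1.13×10⁻⁴ s⁻¹
Height gradient: |∂Z/∂n| = 60 m / 207000 m = 2.90×10⁻⁴
On a pressure surface, geostrophic balance gives V_g = (g/f)|∂Z/∂n|:
V_g = 9.81 × 2.90×10⁻⁴ / 1.13×10⁻⁴ = 25.1 m/s

25.1 m s⁻¹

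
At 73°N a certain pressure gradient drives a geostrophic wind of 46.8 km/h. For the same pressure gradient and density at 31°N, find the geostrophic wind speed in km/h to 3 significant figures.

With the same pressure gradient and density, V_g ∝ 1/f ∝ 1/sin φ.
V₂ = V₁ · sin φ₁ / sin φ₂ = 46.8 × sin 73° / sin 31°
V₂ = 46.8 × 0.9563/0.5150 = 86.9 km/h

86.9 km/h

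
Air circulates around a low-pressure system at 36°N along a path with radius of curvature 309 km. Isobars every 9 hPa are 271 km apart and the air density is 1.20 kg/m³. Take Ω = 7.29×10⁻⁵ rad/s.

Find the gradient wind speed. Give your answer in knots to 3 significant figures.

Coriolis parameter at 36°N:
f = 2Ω sin φ = 2 × 7.29×10⁻⁵ × sin 36° = 8.57×10⁻⁵ s⁻¹
Pressure gradient: |∂P/∂n| = 900 Pa / 271000 m = 3.32×10⁻³ Pa/m
Geostrophic speed: V_g = |∂P/∂n|/(fρ) = 3.32×10⁻³/(8.57×10⁻⁵ × 1.20) = 32.3 m/s
Around a low, centrifugal force acts outward with Coriolis, so pressure-gradient force balances both:
(1/ρ)|∂P/∂n| = fV + V²/R  →  V² + fR·V − fR·V_g = 0
With fR = 8.57×10⁻⁵ × 309×10³ m = 26.5 m/s:
V = [−fR + √((fR)² + 4 fR V_g)]/2 = [−26.5 + √(26.5² + 4×26.5×32.3)]/2 = 18.9 m/s
Subgeostrophic (V < V_g = 32.3 m/s), as expected around a low.
Converting: 18.9 m/s × 1.944 = 36.7 knots

36.7 knots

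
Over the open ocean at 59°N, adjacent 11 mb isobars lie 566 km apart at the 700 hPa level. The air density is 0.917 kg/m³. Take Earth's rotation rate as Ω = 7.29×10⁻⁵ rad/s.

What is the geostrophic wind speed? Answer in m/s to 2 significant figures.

17 m/s

Coriolis parameter at 59°N:
f = 2Ω sin φ = 2 × 7.29×10⁻⁵ × sin 59° = 1.25×10⁻⁴ s⁻¹
Pressure gradient: |∂P/∂n| = 1100 Pa / 566000 m = 1.94×10⁻³ Pa/m
Geostrophic balance (pressure-gradient force = Coriolis force):
V_g = (1/(fρ)) |∂P/∂n| = 1.94×10⁻³ / (1.25×10⁻⁴ × 0.917) = 17.0 m/s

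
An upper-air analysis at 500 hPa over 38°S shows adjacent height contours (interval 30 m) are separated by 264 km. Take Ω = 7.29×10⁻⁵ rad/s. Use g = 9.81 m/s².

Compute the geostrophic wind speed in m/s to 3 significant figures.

12.4 m/s

Coriolis parameter at 38°S:
f = 2Ω sin φ = 2 × 7.29×10⁻⁵ × sin 38° = 8.98×10⁻⁵ s⁻¹
Height gradient: |∂Z/∂n| = 30 m / 264000 m = 1.14×10⁻⁴
On a pressure surface, geostrophic balance gives V_g = (g/f)|∂Z/∂n|:
V_g = 9.81 × 1.14×10⁻⁴ / 8.98×10⁻⁵ = 12.4 m/s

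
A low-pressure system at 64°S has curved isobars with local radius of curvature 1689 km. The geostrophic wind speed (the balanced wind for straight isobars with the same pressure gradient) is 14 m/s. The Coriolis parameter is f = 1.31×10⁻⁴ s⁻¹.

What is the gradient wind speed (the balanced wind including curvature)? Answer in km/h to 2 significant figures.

48 km/h

Around a low, centrifugal force acts outward with Coriolis, so pressure-gradient force balances both:
(1/ρ)|∂P/∂n| = fV + V²/R  →  V² + fR·V − fR·V_g = 0
With fR = 1.31×10⁻⁴ × 1689×10³ m = 221 m/s:
V = [−fR + √((fR)² + 4 fR V_g)]/2 = [−221 + √(221² + 4×221×14)]/2 = 13.2 m/s
Subgeostrophic (V < V_g = 14 m/s), as expected around a low.
Converting: 13.2 m/s × 3.6 = 48 km/h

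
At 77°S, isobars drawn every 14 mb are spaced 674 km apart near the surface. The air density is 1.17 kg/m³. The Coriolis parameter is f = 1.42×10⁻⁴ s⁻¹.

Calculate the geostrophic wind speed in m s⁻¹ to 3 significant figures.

12.5 m s⁻¹

Pressure gradient: |∂P/∂n| = 1400 Pa / 674000 m = 2.08×10⁻³ Pa/m
Geostrophic balance (pressure-gradient force = Coriolis force):
V_g = (1/(fρ)) |∂P/∂n| = 2.08×10⁻³ / (1.42×10⁻⁴ × 1.17) = 12.5 m/s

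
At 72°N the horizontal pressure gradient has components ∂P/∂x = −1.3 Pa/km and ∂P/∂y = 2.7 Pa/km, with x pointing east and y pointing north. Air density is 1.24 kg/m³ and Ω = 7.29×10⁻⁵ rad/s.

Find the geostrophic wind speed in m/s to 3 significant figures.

17.4 m/s

Coriolis parameter at 72°N:
f = 2Ω sin φ = 2 × 7.29×10⁻⁵ × sin 72° = 1.39×10⁻⁴ s⁻¹
Component geostrophic relations (x east, y north):
u_g = −(1/(fρ)) ∂P/∂y,  v_g = (1/(fρ)) ∂P/∂x
u_g = −(2.7×10⁻³)/(1.39×10⁻⁴ × 1.24) = −15.7 m/s;  v_g = (−1.3×10⁻³)/(1.39×10⁻⁴ × 1.24) = −7.56 m/s
|V_g| = √(u_g² + v_g²) = 17.4 m/s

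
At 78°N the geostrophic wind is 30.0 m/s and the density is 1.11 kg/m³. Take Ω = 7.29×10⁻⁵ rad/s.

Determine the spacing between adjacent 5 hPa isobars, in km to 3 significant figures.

105 km

Coriolis parameter at 78°N:
f = 2Ω sin φ = 2 × 7.29×10⁻⁵ × sin 78° = 1.43×10⁻⁴ s⁻¹
Geostrophic balance rearranged: |∂P/∂n| = f ρ V_g
|∂P/∂n| = 1.43×10⁻⁴ × 1.11 × 30.0 = 4.75×10⁻³ Pa/m
Isobar spacing: Δn = ΔP/|∂P/∂n| = 500 Pa / 4.75×10⁻³ Pa/m = 105284 m ≈ 105 km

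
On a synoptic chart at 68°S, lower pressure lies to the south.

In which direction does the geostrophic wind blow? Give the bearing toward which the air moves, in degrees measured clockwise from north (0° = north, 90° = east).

090°

The pressure-gradient force points toward the south (bearing 180°).
Geostrophic balance: in the Southern Hemisphere the Coriolis force deflects motion to the left, so the geostrophic wind blows 90° to the left of the pressure-gradient force (low pressure on the right).
Rotating 180° by 90° counterclockwise gives 090° — the wind blows toward the east.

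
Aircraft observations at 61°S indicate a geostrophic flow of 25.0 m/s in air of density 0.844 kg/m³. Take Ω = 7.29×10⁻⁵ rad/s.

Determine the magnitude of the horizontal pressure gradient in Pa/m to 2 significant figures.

Coriolis parameter at 61°S:
f = 2Ω sin φ = 2 × 7.29×10⁻⁵ × sin 61° = 1.28×10⁻⁴ s⁻¹
Geostrophic balance rearranged: |∂P/∂n| = f ρ V_g
|∂P/∂n| = 1.28×10⁻⁴ × 0.844 × 25.0 = 2.69×10⁻³ Pa/m

2.7×10⁻³ Pa/m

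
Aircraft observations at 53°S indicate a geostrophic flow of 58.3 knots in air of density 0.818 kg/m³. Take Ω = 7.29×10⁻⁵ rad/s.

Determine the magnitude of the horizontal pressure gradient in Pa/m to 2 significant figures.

2.9×10⁻³ Pa/m

Coriolis parameter at 53°S:
f = 2Ω sin φ = 2 × 7.29×10⁻⁵ × sin 53° = 1.16×10⁻⁴ s⁻¹
Wind speed in SI: 58.3 knots = 30.0 m/s
Geostrophic balance rearranged: |∂P/∂n| = f ρ V_g
|∂P/∂n| = 1.16×10⁻⁴ × 0.818 × 30.0 = 2.86×10⁻³ Pa/m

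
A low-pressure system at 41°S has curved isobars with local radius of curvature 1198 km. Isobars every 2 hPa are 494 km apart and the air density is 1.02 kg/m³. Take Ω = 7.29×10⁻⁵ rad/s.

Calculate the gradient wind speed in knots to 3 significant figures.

Coriolis parameter at 41°S:
f = 2Ω sin φ = 2 × 7.29×10⁻⁵ × sin 41° = 9.57×10⁻⁵ s⁻¹
Pressure gradient: |∂P/∂n| = 200 Pa / 494000 m = 4.05×10⁻⁴ Pa/m
Geostrophic speed: V_g = |∂P/∂n|/(fρ) = 4.05×10⁻⁴/(9.57×10⁻⁵ × 1.02) = 4.15 m/s
Around a low, centrifugal force acts outward with Coriolis, so pressure-gradient force balances both:
(1/ρ)|∂P/∂n| = fV + V²/R  →  V² + fR·V − fR·V_g = 0
With fR = 9.57×10⁻⁵ × 1198×10³ m = 115 m/s:
V = [−fR + √((fR)² + 4 fR V_g)]/2 = [−115 + √(115² + 4×115×4.15)]/2 = 4.01 m/s
Subgeostrophic (V < V_g = 4.15 m/s), as expected around a low.
Converting: 4.01 m/s × 1.944 = 7.79 knots

7.79 knots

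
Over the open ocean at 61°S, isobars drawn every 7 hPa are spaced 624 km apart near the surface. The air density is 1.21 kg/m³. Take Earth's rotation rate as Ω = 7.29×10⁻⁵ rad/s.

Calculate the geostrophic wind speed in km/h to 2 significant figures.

26 km/h

Coriolis parameter at 61°S:
f = 2Ω sin φ = 2 × 7.29×10⁻⁵ × sin 61° = 1.28×10⁻⁴ s⁻¹
Pressure gradient: |∂P/∂n| = 700 Pa / 624000 m = 1.12×10⁻³ Pa/m
Geostrophic balance (pressure-gradient force = Coriolis force):
V_g = (1/(fρ)) |∂P/∂n| = 1.12×10⁻³ / (1.28×10⁻⁴ × 1.21) = 7.27 m/s
Converting: 7.27 m/s × 3.6 = 26 km/h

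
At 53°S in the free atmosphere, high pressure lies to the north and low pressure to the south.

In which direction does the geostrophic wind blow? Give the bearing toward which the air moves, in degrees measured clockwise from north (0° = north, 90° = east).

090°

The pressure-gradient force points toward the south (bearing 180°).
Geostrophic balance: in the Southern Hemisphere the Coriolis force deflects motion to the left, so the geostrophic wind blows 90° to the left of the pressure-gradient force (low pressure on the right).
Rotating 180° by 90° counterclockwise gives 090° — the wind blows toward the east.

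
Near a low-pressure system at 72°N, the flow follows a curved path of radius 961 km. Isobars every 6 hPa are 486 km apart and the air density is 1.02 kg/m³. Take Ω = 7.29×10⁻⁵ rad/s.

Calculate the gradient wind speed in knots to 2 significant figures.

16 knots

Coriolis parameter at 72°N:
f = 2Ω sin φ = 2 × 7.29×10⁻⁵ × sin 72° = 1.39×10⁻⁴ s⁻¹
Pressure gradient: |∂P/∂n| = 600 Pa / 486000 m = 1.23×10⁻³ Pa/m
Geostrophic speed: V_g = |∂P/∂n|/(fρ) = 1.23×10⁻³/(1.39×10⁻⁴ × 1.02) = 8.73 m/s
Around a low, centrifugal force acts outward with Coriolis, so pressure-gradient force balances both:
(1/ρ)|∂P/∂n| = fV + V²/R  →  V² + fR·V − fR·V_g = 0
With fR = 1.39×10⁻⁴ × 961×10³ m = 133 m/s:
V = [−fR + √((fR)² + 4 fR V_g)]/2 = [−133 + √(133² + 4×133×8.73)]/2 = 8.22 m/s
Subgeostrophic (V < V_g = 8.73 m/s), as expected around a low.
Converting: 8.22 m/s × 1.944 = 16 knots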